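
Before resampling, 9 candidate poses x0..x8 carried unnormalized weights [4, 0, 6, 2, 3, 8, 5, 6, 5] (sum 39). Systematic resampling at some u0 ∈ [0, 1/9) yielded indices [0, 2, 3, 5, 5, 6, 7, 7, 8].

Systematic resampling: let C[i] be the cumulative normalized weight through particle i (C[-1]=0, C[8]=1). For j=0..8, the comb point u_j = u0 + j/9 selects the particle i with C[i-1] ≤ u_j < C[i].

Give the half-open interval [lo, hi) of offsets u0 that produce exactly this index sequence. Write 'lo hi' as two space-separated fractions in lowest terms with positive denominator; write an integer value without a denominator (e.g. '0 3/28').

2/39 10/117

C = [4/39, 4/39, 10/39, 4/13, 5/13, 23/39, 28/39, 34/39, 1]
j=0 picked index 0: u0 ∈ [0, 4/39)
j=1 picked index 2: u0 ∈ [-1/117, 17/117)
j=2 picked index 3: u0 ∈ [4/117, 10/117)
j=3 picked index 5: u0 ∈ [2/39, 10/39)
j=4 picked index 5: u0 ∈ [-7/117, 17/117)
j=5 picked index 6: u0 ∈ [4/117, 19/117)
j=6 picked index 7: u0 ∈ [2/39, 8/39)
j=7 picked index 7: u0 ∈ [-7/117, 11/117)
j=8 picked index 8: u0 ∈ [-2/117, 1/9)
intersection: [2/39, 10/117)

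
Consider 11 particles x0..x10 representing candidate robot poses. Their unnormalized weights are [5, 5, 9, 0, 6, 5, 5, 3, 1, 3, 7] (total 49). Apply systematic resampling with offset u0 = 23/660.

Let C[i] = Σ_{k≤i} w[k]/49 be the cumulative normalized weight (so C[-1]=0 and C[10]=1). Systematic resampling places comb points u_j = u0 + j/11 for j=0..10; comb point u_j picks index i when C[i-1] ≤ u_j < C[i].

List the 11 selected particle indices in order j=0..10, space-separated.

C = [5/49, 10/49, 19/49, 19/49, 25/49, 30/49, 5/7, 38/49, 39/49, 6/7, 1]
j=0: u_0=23/660 ∈ [0, 5/49) → index 0
j=1: u_1=83/660 ∈ [5/49, 10/49) → index 1
j=2: u_2=13/60 ∈ [10/49, 19/49) → index 2
j=3: u_3=203/660 ∈ [10/49, 19/49) → index 2
j=4: u_4=263/660 ∈ [19/49, 25/49) → index 4
j=5: u_5=323/660 ∈ [19/49, 25/49) → index 4
j=6: u_6=383/660 ∈ [25/49, 30/49) → index 5
j=7: u_7=443/660 ∈ [30/49, 5/7) → index 6
j=8: u_8=503/660 ∈ [5/7, 38/49) → index 7
j=9: u_9=563/660 ∈ [39/49, 6/7) → index 9
j=10: u_10=623/660 ∈ [6/7, 1) → index 10

0 1 2 2 4 4 5 6 7 9 10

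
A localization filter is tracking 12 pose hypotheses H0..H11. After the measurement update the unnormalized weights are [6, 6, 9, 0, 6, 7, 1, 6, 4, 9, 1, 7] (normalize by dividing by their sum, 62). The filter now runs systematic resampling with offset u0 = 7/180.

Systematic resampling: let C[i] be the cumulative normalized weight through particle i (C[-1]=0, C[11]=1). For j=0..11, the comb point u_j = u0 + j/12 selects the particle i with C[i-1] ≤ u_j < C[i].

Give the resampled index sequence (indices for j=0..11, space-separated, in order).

0 1 2 2 4 5 5 7 8 9 10 11

C = [3/31, 6/31, 21/62, 21/62, 27/62, 17/31, 35/62, 41/62, 45/62, 27/31, 55/62, 1]
j=0: u_0=7/180 ∈ [0, 3/31) → index 0
j=1: u_1=11/90 ∈ [3/31, 6/31) → index 1
j=2: u_2=37/180 ∈ [6/31, 21/62) → index 2
j=3: u_3=13/45 ∈ [6/31, 21/62) → index 2
j=4: u_4=67/180 ∈ [21/62, 27/62) → index 4
j=5: u_5=41/90 ∈ [27/62, 17/31) → index 5
j=6: u_6=97/180 ∈ [27/62, 17/31) → index 5
j=7: u_7=28/45 ∈ [35/62, 41/62) → index 7
j=8: u_8=127/180 ∈ [41/62, 45/62) → index 8
j=9: u_9=71/90 ∈ [45/62, 27/31) → index 9
j=10: u_10=157/180 ∈ [27/31, 55/62) → index 10
j=11: u_11=43/45 ∈ [55/62, 1) → index 11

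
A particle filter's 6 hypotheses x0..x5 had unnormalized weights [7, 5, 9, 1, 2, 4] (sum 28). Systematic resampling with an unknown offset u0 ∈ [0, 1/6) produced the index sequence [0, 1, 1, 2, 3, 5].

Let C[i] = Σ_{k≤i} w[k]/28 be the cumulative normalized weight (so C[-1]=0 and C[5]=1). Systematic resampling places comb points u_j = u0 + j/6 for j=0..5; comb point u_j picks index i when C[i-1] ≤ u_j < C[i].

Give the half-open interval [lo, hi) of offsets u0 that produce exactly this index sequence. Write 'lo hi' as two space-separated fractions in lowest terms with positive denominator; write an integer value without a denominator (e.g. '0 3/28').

1/12 2/21

C = [1/4, 3/7, 3/4, 11/14, 6/7, 1]
j=0 picked index 0: u0 ∈ [0, 1/4)
j=1 picked index 1: u0 ∈ [1/12, 11/42)
j=2 picked index 1: u0 ∈ [-1/12, 2/21)
j=3 picked index 2: u0 ∈ [-1/14, 1/4)
j=4 picked index 3: u0 ∈ [1/12, 5/42)
j=5 picked index 5: u0 ∈ [1/42, 1/6)
intersection: [1/12, 2/21)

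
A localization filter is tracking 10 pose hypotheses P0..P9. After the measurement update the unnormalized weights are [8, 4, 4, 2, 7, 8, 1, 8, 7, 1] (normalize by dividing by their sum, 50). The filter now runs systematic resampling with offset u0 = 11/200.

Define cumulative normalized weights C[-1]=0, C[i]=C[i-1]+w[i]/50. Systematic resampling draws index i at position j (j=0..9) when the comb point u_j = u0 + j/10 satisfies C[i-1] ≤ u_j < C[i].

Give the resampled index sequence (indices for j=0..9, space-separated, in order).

C = [4/25, 6/25, 8/25, 9/25, 1/2, 33/50, 17/25, 21/25, 49/50, 1]
j=0: u_0=11/200 ∈ [0, 4/25) → index 0
j=1: u_1=31/200 ∈ [0, 4/25) → index 0
j=2: u_2=51/200 ∈ [6/25, 8/25) → index 2
j=3: u_3=71/200 ∈ [8/25, 9/25) → index 3
j=4: u_4=91/200 ∈ [9/25, 1/2) → index 4
j=5: u_5=111/200 ∈ [1/2, 33/50) → index 5
j=6: u_6=131/200 ∈ [1/2, 33/50) → index 5
j=7: u_7=151/200 ∈ [17/25, 21/25) → index 7
j=8: u_8=171/200 ∈ [21/25, 49/50) → index 8
j=9: u_9=191/200 ∈ [21/25, 49/50) → index 8

0 0 2 3 4 5 5 7 8 8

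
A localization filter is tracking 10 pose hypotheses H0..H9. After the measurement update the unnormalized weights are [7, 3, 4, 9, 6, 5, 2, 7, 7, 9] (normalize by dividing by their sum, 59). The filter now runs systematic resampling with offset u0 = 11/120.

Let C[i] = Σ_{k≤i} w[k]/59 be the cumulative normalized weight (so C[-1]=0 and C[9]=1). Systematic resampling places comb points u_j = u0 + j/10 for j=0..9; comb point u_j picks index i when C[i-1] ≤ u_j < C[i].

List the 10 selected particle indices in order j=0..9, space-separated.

C = [7/59, 10/59, 14/59, 23/59, 29/59, 34/59, 36/59, 43/59, 50/59, 1]
j=0: u_0=11/120 ∈ [0, 7/59) → index 0
j=1: u_1=23/120 ∈ [10/59, 14/59) → index 2
j=2: u_2=7/24 ∈ [14/59, 23/59) → index 3
j=3: u_3=47/120 ∈ [23/59, 29/59) → index 4
j=4: u_4=59/120 ∈ [29/59, 34/59) → index 5
j=5: u_5=71/120 ∈ [34/59, 36/59) → index 6
j=6: u_6=83/120 ∈ [36/59, 43/59) → index 7
j=7: u_7=19/24 ∈ [43/59, 50/59) → index 8
j=8: u_8=107/120 ∈ [50/59, 1) → index 9
j=9: u_9=119/120 ∈ [50/59, 1) → index 9

0 2 3 4 5 6 7 8 9 9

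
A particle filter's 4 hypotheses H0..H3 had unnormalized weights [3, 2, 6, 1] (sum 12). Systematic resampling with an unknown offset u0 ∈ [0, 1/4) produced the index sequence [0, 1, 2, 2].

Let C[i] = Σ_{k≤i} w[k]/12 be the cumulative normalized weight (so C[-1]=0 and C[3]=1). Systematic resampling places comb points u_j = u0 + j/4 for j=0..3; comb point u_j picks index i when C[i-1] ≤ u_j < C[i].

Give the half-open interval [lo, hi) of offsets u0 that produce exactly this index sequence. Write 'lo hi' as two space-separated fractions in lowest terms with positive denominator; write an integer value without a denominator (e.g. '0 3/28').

C = [1/4, 5/12, 11/12, 1]
j=0 picked index 0: u0 ∈ [0, 1/4)
j=1 picked index 1: u0 ∈ [0, 1/6)
j=2 picked index 2: u0 ∈ [-1/12, 5/12)
j=3 picked index 2: u0 ∈ [-1/3, 1/6)
intersection: [0, 1/6)

0 1/6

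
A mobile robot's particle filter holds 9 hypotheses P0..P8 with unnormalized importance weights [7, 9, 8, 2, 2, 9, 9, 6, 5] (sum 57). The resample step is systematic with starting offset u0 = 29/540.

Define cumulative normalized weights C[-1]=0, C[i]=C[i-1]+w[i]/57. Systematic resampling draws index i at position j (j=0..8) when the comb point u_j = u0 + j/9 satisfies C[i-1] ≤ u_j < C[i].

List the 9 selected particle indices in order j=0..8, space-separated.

C = [7/57, 16/57, 8/19, 26/57, 28/57, 37/57, 46/57, 52/57, 1]
j=0: u_0=29/540 ∈ [0, 7/57) → index 0
j=1: u_1=89/540 ∈ [7/57, 16/57) → index 1
j=2: u_2=149/540 ∈ [7/57, 16/57) → index 1
j=3: u_3=209/540 ∈ [16/57, 8/19) → index 2
j=4: u_4=269/540 ∈ [28/57, 37/57) → index 5
j=5: u_5=329/540 ∈ [28/57, 37/57) → index 5
j=6: u_6=389/540 ∈ [37/57, 46/57) → index 6
j=7: u_7=449/540 ∈ [46/57, 52/57) → index 7
j=8: u_8=509/540 ∈ [52/57, 1) → index 8

0 1 1 2 5 5 6 7 8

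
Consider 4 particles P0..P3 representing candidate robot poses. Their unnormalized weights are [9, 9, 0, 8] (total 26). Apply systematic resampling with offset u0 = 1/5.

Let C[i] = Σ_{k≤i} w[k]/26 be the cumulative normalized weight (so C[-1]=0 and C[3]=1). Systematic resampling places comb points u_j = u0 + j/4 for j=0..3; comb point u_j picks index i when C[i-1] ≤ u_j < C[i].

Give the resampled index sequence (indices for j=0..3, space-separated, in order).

C = [9/26, 9/13, 9/13, 1]
j=0: u_0=1/5 ∈ [0, 9/26) → index 0
j=1: u_1=9/20 ∈ [9/26, 9/13) → index 1
j=2: u_2=7/10 ∈ [9/13, 1) → index 3
j=3: u_3=19/20 ∈ [9/13, 1) → index 3

0 1 3 3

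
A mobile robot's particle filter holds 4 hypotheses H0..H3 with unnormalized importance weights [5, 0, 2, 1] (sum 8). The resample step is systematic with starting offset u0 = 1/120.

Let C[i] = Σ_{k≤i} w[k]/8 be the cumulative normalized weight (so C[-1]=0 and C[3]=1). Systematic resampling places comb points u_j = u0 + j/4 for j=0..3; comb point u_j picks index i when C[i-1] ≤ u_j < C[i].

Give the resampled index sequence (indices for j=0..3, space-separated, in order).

0 0 0 2

C = [5/8, 5/8, 7/8, 1]
j=0: u_0=1/120 ∈ [0, 5/8) → index 0
j=1: u_1=31/120 ∈ [0, 5/8) → index 0
j=2: u_2=61/120 ∈ [0, 5/8) → index 0
j=3: u_3=91/120 ∈ [5/8, 7/8) → index 2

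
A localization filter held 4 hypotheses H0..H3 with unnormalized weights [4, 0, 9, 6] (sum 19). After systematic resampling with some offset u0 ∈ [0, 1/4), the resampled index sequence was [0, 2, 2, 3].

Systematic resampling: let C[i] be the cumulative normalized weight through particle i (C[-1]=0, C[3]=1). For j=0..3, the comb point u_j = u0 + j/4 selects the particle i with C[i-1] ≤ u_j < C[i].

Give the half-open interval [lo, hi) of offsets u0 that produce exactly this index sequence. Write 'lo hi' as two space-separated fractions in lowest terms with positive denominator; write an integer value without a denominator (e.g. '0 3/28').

0 7/38

C = [4/19, 4/19, 13/19, 1]
j=0 picked index 0: u0 ∈ [0, 4/19)
j=1 picked index 2: u0 ∈ [-3/76, 33/76)
j=2 picked index 2: u0 ∈ [-11/38, 7/38)
j=3 picked index 3: u0 ∈ [-5/76, 1/4)
intersection: [0, 7/38)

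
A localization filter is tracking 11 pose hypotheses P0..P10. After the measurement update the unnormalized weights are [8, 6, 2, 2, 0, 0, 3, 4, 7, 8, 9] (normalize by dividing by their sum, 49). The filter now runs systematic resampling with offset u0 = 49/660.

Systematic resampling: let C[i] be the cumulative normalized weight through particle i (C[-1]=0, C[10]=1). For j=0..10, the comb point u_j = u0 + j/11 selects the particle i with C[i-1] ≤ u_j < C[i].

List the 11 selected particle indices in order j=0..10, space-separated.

0 1 1 3 7 8 8 9 9 10 10

C = [8/49, 2/7, 16/49, 18/49, 18/49, 18/49, 3/7, 25/49, 32/49, 40/49, 1]
j=0: u_0=49/660 ∈ [0, 8/49) → index 0
j=1: u_1=109/660 ∈ [8/49, 2/7) → index 1
j=2: u_2=169/660 ∈ [8/49, 2/7) → index 1
j=3: u_3=229/660 ∈ [16/49, 18/49) → index 3
j=4: u_4=289/660 ∈ [3/7, 25/49) → index 7
j=5: u_5=349/660 ∈ [25/49, 32/49) → index 8
j=6: u_6=409/660 ∈ [25/49, 32/49) → index 8
j=7: u_7=469/660 ∈ [32/49, 40/49) → index 9
j=8: u_8=529/660 ∈ [32/49, 40/49) → index 9
j=9: u_9=589/660 ∈ [40/49, 1) → index 10
j=10: u_10=59/60 ∈ [40/49, 1) → index 10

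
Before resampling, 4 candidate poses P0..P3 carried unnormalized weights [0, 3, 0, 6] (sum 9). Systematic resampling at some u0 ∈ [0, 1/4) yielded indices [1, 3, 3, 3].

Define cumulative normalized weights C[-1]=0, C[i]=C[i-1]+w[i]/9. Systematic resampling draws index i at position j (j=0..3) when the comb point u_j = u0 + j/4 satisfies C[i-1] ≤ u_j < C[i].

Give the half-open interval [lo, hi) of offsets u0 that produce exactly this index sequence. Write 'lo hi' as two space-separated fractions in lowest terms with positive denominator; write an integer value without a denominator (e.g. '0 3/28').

1/12 1/4

C = [0, 1/3, 1/3, 1]
j=0 picked index 1: u0 ∈ [0, 1/3)
j=1 picked index 3: u0 ∈ [1/12, 3/4)
j=2 picked index 3: u0 ∈ [-1/6, 1/2)
j=3 picked index 3: u0 ∈ [-5/12, 1/4)
intersection: [1/12, 1/4)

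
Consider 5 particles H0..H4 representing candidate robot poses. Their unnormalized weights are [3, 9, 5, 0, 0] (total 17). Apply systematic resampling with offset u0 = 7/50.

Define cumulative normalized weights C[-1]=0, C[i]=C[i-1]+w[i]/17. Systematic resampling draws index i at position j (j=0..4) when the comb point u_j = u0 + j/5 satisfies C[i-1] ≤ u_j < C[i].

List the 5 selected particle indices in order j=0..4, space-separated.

0 1 1 2 2

C = [3/17, 12/17, 1, 1, 1]
j=0: u_0=7/50 ∈ [0, 3/17) → index 0
j=1: u_1=17/50 ∈ [3/17, 12/17) → index 1
j=2: u_2=27/50 ∈ [3/17, 12/17) → index 1
j=3: u_3=37/50 ∈ [12/17, 1) → index 2
j=4: u_4=47/50 ∈ [12/17, 1) → index 2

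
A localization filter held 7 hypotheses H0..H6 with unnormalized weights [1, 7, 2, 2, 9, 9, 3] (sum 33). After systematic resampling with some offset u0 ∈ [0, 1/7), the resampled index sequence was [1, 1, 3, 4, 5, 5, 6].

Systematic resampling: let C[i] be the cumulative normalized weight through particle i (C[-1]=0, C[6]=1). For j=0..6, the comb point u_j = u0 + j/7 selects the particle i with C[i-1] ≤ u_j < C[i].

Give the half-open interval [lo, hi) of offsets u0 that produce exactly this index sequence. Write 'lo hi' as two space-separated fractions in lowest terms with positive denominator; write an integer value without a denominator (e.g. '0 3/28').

5/77 6/77

C = [1/33, 8/33, 10/33, 4/11, 7/11, 10/11, 1]
j=0 picked index 1: u0 ∈ [1/33, 8/33)
j=1 picked index 1: u0 ∈ [-26/231, 23/231)
j=2 picked index 3: u0 ∈ [4/231, 6/77)
j=3 picked index 4: u0 ∈ [-5/77, 16/77)
j=4 picked index 5: u0 ∈ [5/77, 26/77)
j=5 picked index 5: u0 ∈ [-6/77, 15/77)
j=6 picked index 6: u0 ∈ [4/77, 1/7)
intersection: [5/77, 6/77)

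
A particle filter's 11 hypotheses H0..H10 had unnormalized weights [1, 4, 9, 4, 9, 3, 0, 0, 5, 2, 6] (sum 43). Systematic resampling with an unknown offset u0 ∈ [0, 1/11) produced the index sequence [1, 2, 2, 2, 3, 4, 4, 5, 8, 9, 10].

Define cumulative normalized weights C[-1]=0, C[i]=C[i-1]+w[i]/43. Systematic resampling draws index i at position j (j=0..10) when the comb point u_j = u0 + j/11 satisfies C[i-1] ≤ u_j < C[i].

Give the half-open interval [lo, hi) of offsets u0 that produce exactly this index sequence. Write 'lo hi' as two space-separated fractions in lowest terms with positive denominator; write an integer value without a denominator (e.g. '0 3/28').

C = [1/43, 5/43, 14/43, 18/43, 27/43, 30/43, 30/43, 30/43, 35/43, 37/43, 1]
j=0 picked index 1: u0 ∈ [1/43, 5/43)
j=1 picked index 2: u0 ∈ [12/473, 111/473)
j=2 picked index 2: u0 ∈ [-31/473, 68/473)
j=3 picked index 2: u0 ∈ [-74/473, 25/473)
j=4 picked index 3: u0 ∈ [-18/473, 26/473)
j=5 picked index 4: u0 ∈ [-17/473, 82/473)
j=6 picked index 4: u0 ∈ [-60/473, 39/473)
j=7 picked index 5: u0 ∈ [-4/473, 29/473)
j=8 picked index 8: u0 ∈ [-14/473, 41/473)
j=9 picked index 9: u0 ∈ [-2/473, 20/473)
j=10 picked index 10: u0 ∈ [-23/473, 1/11)
intersection: [12/473, 20/473)

12/473 20/473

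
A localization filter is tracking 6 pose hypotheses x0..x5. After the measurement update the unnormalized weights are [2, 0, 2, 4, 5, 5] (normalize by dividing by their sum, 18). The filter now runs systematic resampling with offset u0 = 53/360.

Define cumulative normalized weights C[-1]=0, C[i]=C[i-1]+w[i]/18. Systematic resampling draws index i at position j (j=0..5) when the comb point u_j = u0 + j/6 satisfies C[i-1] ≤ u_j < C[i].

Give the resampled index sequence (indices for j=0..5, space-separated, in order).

C = [1/9, 1/9, 2/9, 4/9, 13/18, 1]
j=0: u_0=53/360 ∈ [1/9, 2/9) → index 2
j=1: u_1=113/360 ∈ [2/9, 4/9) → index 3
j=2: u_2=173/360 ∈ [4/9, 13/18) → index 4
j=3: u_3=233/360 ∈ [4/9, 13/18) → index 4
j=4: u_4=293/360 ∈ [13/18, 1) → index 5
j=5: u_5=353/360 ∈ [13/18, 1) → index 5

2 3 4 4 5 5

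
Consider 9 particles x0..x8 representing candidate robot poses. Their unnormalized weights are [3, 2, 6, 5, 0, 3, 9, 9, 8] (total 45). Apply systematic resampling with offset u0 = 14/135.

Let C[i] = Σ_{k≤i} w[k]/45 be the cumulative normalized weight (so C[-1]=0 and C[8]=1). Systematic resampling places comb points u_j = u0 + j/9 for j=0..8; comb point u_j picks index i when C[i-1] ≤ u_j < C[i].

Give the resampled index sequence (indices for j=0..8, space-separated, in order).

C = [1/15, 1/9, 11/45, 16/45, 16/45, 19/45, 28/45, 37/45, 1]
j=0: u_0=14/135 ∈ [1/15, 1/9) → index 1
j=1: u_1=29/135 ∈ [1/9, 11/45) → index 2
j=2: u_2=44/135 ∈ [11/45, 16/45) → index 3
j=3: u_3=59/135 ∈ [19/45, 28/45) → index 6
j=4: u_4=74/135 ∈ [19/45, 28/45) → index 6
j=5: u_5=89/135 ∈ [28/45, 37/45) → index 7
j=6: u_6=104/135 ∈ [28/45, 37/45) → index 7
j=7: u_7=119/135 ∈ [37/45, 1) → index 8
j=8: u_8=134/135 ∈ [37/45, 1) → index 8

1 2 3 6 6 7 7 8 8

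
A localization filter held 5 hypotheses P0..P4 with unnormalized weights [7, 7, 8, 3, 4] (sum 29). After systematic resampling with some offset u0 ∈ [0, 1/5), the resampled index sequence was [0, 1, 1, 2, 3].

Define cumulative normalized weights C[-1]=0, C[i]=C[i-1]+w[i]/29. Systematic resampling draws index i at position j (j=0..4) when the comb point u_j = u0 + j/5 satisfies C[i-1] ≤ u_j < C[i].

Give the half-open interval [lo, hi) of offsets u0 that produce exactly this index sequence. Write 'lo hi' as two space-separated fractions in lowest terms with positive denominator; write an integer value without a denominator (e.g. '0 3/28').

C = [7/29, 14/29, 22/29, 25/29, 1]
j=0 picked index 0: u0 ∈ [0, 7/29)
j=1 picked index 1: u0 ∈ [6/145, 41/145)
j=2 picked index 1: u0 ∈ [-23/145, 12/145)
j=3 picked index 2: u0 ∈ [-17/145, 23/145)
j=4 picked index 3: u0 ∈ [-6/145, 9/145)
intersection: [6/145, 9/145)

6/145 9/145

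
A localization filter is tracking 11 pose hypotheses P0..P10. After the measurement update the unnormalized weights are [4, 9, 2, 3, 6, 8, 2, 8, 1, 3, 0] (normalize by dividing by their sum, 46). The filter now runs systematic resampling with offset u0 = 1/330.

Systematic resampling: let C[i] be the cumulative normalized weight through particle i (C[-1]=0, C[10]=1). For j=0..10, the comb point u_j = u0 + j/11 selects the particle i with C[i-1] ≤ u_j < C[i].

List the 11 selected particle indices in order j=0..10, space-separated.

C = [2/23, 13/46, 15/46, 9/23, 12/23, 16/23, 17/23, 21/23, 43/46, 1, 1]
j=0: u_0=1/330 ∈ [0, 2/23) → index 0
j=1: u_1=31/330 ∈ [2/23, 13/46) → index 1
j=2: u_2=61/330 ∈ [2/23, 13/46) → index 1
j=3: u_3=91/330 ∈ [2/23, 13/46) → index 1
j=4: u_4=11/30 ∈ [15/46, 9/23) → index 3
j=5: u_5=151/330 ∈ [9/23, 12/23) → index 4
j=6: u_6=181/330 ∈ [12/23, 16/23) → index 5
j=7: u_7=211/330 ∈ [12/23, 16/23) → index 5
j=8: u_8=241/330 ∈ [16/23, 17/23) → index 6
j=9: u_9=271/330 ∈ [17/23, 21/23) → index 7
j=10: u_10=301/330 ∈ [17/23, 21/23) → index 7

0 1 1 1 3 4 5 5 6 7 7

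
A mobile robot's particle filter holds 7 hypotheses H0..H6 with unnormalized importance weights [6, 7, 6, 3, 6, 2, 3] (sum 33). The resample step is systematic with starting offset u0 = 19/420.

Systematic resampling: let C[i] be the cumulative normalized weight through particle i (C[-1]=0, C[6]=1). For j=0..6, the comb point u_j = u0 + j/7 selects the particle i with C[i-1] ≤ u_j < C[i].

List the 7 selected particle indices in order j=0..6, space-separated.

0 1 1 2 3 4 5

C = [2/11, 13/33, 19/33, 2/3, 28/33, 10/11, 1]
j=0: u_0=19/420 ∈ [0, 2/11) → index 0
j=1: u_1=79/420 ∈ [2/11, 13/33) → index 1
j=2: u_2=139/420 ∈ [2/11, 13/33) → index 1
j=3: u_3=199/420 ∈ [13/33, 19/33) → index 2
j=4: u_4=37/60 ∈ [19/33, 2/3) → index 3
j=5: u_5=319/420 ∈ [2/3, 28/33) → index 4
j=6: u_6=379/420 ∈ [28/33, 10/11) → index 5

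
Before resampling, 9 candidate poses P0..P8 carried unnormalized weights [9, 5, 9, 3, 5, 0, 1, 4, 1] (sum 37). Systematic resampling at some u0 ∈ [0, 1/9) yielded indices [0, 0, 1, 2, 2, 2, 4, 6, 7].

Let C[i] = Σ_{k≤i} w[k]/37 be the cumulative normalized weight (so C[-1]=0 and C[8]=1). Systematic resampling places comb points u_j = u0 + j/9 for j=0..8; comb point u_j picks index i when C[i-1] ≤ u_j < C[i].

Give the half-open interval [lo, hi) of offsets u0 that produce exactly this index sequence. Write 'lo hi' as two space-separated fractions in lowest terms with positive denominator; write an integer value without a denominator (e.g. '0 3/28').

C = [9/37, 14/37, 23/37, 26/37, 31/37, 31/37, 32/37, 36/37, 1]
j=0 picked index 0: u0 ∈ [0, 9/37)
j=1 picked index 0: u0 ∈ [-1/9, 44/333)
j=2 picked index 1: u0 ∈ [7/333, 52/333)
j=3 picked index 2: u0 ∈ [5/111, 32/111)
j=4 picked index 2: u0 ∈ [-22/333, 59/333)
j=5 picked index 2: u0 ∈ [-59/333, 22/333)
j=6 picked index 4: u0 ∈ [4/111, 19/111)
j=7 picked index 6: u0 ∈ [20/333, 29/333)
j=8 picked index 7: u0 ∈ [-8/333, 28/333)
intersection: [20/333, 22/333)

20/333 22/333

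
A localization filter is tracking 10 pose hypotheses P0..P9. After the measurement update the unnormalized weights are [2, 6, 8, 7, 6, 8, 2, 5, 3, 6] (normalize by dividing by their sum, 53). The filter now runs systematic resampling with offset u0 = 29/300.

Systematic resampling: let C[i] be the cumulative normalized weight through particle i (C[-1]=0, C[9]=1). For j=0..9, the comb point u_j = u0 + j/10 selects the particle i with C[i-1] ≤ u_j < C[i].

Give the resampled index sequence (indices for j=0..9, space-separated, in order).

1 2 2 3 4 5 5 7 9 9

C = [2/53, 8/53, 16/53, 23/53, 29/53, 37/53, 39/53, 44/53, 47/53, 1]
j=0: u_0=29/300 ∈ [2/53, 8/53) → index 1
j=1: u_1=59/300 ∈ [8/53, 16/53) → index 2
j=2: u_2=89/300 ∈ [8/53, 16/53) → index 2
j=3: u_3=119/300 ∈ [16/53, 23/53) → index 3
j=4: u_4=149/300 ∈ [23/53, 29/53) → index 4
j=5: u_5=179/300 ∈ [29/53, 37/53) → index 5
j=6: u_6=209/300 ∈ [29/53, 37/53) → index 5
j=7: u_7=239/300 ∈ [39/53, 44/53) → index 7
j=8: u_8=269/300 ∈ [47/53, 1) → index 9
j=9: u_9=299/300 ∈ [47/53, 1) → index 9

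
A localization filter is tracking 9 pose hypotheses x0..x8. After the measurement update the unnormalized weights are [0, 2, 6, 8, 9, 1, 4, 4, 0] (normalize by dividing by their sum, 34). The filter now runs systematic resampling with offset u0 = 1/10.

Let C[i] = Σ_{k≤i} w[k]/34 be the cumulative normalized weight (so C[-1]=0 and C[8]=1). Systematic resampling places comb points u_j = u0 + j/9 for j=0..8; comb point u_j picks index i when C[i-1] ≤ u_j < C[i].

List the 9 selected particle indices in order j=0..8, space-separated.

2 2 3 3 4 4 6 6 7

C = [0, 1/17, 4/17, 8/17, 25/34, 13/17, 15/17, 1, 1]
j=0: u_0=1/10 ∈ [1/17, 4/17) → index 2
j=1: u_1=19/90 ∈ [1/17, 4/17) → index 2
j=2: u_2=29/90 ∈ [4/17, 8/17) → index 3
j=3: u_3=13/30 ∈ [4/17, 8/17) → index 3
j=4: u_4=49/90 ∈ [8/17, 25/34) → index 4
j=5: u_5=59/90 ∈ [8/17, 25/34) → index 4
j=6: u_6=23/30 ∈ [13/17, 15/17) → index 6
j=7: u_7=79/90 ∈ [13/17, 15/17) → index 6
j=8: u_8=89/90 ∈ [15/17, 1) → index 7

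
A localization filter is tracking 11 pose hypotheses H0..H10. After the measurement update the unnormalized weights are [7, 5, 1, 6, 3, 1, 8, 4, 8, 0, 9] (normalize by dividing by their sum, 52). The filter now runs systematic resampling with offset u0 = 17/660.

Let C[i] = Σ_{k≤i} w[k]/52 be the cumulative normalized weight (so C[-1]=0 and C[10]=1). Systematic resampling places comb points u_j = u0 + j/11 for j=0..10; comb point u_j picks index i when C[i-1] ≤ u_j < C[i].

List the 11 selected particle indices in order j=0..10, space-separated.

0 0 1 3 4 6 6 7 8 10 10

C = [7/52, 3/13, 1/4, 19/52, 11/26, 23/52, 31/52, 35/52, 43/52, 43/52, 1]
j=0: u_0=17/660 ∈ [0, 7/52) → index 0
j=1: u_1=7/60 ∈ [0, 7/52) → index 0
j=2: u_2=137/660 ∈ [7/52, 3/13) → index 1
j=3: u_3=197/660 ∈ [1/4, 19/52) → index 3
j=4: u_4=257/660 ∈ [19/52, 11/26) → index 4
j=5: u_5=317/660 ∈ [23/52, 31/52) → index 6
j=6: u_6=377/660 ∈ [23/52, 31/52) → index 6
j=7: u_7=437/660 ∈ [31/52, 35/52) → index 7
j=8: u_8=497/660 ∈ [35/52, 43/52) → index 8
j=9: u_9=557/660 ∈ [43/52, 1) → index 10
j=10: u_10=617/660 ∈ [43/52, 1) → index 10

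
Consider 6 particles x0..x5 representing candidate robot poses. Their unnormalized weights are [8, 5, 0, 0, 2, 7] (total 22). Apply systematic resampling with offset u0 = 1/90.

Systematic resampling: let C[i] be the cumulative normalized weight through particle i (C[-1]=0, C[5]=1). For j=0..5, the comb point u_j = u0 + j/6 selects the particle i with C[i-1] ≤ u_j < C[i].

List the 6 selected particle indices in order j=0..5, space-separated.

0 0 0 1 4 5

C = [4/11, 13/22, 13/22, 13/22, 15/22, 1]
j=0: u_0=1/90 ∈ [0, 4/11) → index 0
j=1: u_1=8/45 ∈ [0, 4/11) → index 0
j=2: u_2=31/90 ∈ [0, 4/11) → index 0
j=3: u_3=23/45 ∈ [4/11, 13/22) → index 1
j=4: u_4=61/90 ∈ [13/22, 15/22) → index 4
j=5: u_5=38/45 ∈ [15/22, 1) → index 5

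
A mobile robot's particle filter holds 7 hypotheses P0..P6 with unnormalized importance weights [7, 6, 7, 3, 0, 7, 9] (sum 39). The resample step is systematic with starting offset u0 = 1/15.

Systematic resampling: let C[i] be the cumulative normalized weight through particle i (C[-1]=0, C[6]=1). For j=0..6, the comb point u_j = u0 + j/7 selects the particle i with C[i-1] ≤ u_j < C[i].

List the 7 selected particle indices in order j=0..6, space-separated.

0 1 2 2 5 6 6

C = [7/39, 1/3, 20/39, 23/39, 23/39, 10/13, 1]
j=0: u_0=1/15 ∈ [0, 7/39) → index 0
j=1: u_1=22/105 ∈ [7/39, 1/3) → index 1
j=2: u_2=37/105 ∈ [1/3, 20/39) → index 2
j=3: u_3=52/105 ∈ [1/3, 20/39) → index 2
j=4: u_4=67/105 ∈ [23/39, 10/13) → index 5
j=5: u_5=82/105 ∈ [10/13, 1) → index 6
j=6: u_6=97/105 ∈ [10/13, 1) → index 6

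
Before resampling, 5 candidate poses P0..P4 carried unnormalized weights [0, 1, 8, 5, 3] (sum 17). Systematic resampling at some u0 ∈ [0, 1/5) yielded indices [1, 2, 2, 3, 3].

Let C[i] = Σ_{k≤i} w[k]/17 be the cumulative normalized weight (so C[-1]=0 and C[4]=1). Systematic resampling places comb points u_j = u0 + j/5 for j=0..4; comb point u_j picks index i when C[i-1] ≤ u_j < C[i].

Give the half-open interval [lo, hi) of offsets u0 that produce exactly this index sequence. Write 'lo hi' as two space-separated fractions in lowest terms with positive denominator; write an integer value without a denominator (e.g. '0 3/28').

C = [0, 1/17, 9/17, 14/17, 1]
j=0 picked index 1: u0 ∈ [0, 1/17)
j=1 picked index 2: u0 ∈ [-12/85, 28/85)
j=2 picked index 2: u0 ∈ [-29/85, 11/85)
j=3 picked index 3: u0 ∈ [-6/85, 19/85)
j=4 picked index 3: u0 ∈ [-23/85, 2/85)
intersection: [0, 2/85)

0 2/85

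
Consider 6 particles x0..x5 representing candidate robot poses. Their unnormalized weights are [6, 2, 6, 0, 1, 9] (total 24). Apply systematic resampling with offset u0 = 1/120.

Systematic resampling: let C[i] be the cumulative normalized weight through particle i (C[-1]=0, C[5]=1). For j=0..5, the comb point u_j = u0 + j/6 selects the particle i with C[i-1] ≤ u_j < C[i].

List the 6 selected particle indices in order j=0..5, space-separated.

C = [1/4, 1/3, 7/12, 7/12, 5/8, 1]
j=0: u_0=1/120 ∈ [0, 1/4) → index 0
j=1: u_1=7/40 ∈ [0, 1/4) → index 0
j=2: u_2=41/120 ∈ [1/3, 7/12) → index 2
j=3: u_3=61/120 ∈ [1/3, 7/12) → index 2
j=4: u_4=27/40 ∈ [5/8, 1) → index 5
j=5: u_5=101/120 ∈ [5/8, 1) → index 5

0 0 2 2 5 5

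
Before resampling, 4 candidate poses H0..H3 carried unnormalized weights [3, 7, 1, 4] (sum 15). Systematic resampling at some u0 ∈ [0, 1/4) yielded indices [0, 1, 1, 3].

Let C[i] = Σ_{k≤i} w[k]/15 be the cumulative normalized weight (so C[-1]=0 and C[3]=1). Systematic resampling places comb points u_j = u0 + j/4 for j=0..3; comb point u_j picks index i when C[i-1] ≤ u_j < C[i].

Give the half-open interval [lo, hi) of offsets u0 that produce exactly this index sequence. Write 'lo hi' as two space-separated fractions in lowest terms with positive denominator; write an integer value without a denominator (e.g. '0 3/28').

0 1/6

C = [1/5, 2/3, 11/15, 1]
j=0 picked index 0: u0 ∈ [0, 1/5)
j=1 picked index 1: u0 ∈ [-1/20, 5/12)
j=2 picked index 1: u0 ∈ [-3/10, 1/6)
j=3 picked index 3: u0 ∈ [-1/60, 1/4)
intersection: [0, 1/6)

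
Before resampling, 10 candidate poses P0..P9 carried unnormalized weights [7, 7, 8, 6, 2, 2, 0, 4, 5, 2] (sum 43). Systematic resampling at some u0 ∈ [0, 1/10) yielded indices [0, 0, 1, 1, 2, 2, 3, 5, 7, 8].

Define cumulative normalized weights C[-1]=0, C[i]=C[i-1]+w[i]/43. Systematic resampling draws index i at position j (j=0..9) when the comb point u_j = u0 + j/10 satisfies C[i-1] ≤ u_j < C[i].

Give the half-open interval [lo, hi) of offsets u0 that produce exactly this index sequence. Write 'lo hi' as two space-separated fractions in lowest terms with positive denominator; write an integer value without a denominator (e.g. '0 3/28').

C = [7/43, 14/43, 22/43, 28/43, 30/43, 32/43, 32/43, 36/43, 41/43, 1]
j=0 picked index 0: u0 ∈ [0, 7/43)
j=1 picked index 0: u0 ∈ [-1/10, 27/430)
j=2 picked index 1: u0 ∈ [-8/215, 27/215)
j=3 picked index 1: u0 ∈ [-59/430, 11/430)
j=4 picked index 2: u0 ∈ [-16/215, 24/215)
j=5 picked index 2: u0 ∈ [-15/86, 1/86)
j=6 picked index 3: u0 ∈ [-19/215, 11/215)
j=7 picked index 5: u0 ∈ [-1/430, 19/430)
j=8 picked index 7: u0 ∈ [-12/215, 8/215)
j=9 picked index 8: u0 ∈ [-27/430, 23/430)
intersection: [0, 1/86)

0 1/86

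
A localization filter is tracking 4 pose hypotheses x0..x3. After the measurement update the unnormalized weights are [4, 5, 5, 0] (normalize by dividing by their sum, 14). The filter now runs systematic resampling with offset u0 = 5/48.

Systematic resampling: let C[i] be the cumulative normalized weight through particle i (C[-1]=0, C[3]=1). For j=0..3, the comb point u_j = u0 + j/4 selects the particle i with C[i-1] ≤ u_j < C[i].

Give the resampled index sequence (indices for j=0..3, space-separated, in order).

C = [2/7, 9/14, 1, 1]
j=0: u_0=5/48 ∈ [0, 2/7) → index 0
j=1: u_1=17/48 ∈ [2/7, 9/14) → index 1
j=2: u_2=29/48 ∈ [2/7, 9/14) → index 1
j=3: u_3=41/48 ∈ [9/14, 1) → index 2

0 1 1 2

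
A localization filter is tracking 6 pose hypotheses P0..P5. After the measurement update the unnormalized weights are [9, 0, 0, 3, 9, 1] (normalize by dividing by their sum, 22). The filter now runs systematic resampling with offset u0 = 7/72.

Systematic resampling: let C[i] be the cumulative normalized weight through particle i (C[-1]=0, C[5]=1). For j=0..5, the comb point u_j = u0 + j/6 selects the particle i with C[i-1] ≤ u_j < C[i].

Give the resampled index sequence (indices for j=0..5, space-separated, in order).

C = [9/22, 9/22, 9/22, 6/11, 21/22, 1]
j=0: u_0=7/72 ∈ [0, 9/22) → index 0
j=1: u_1=19/72 ∈ [0, 9/22) → index 0
j=2: u_2=31/72 ∈ [9/22, 6/11) → index 3
j=3: u_3=43/72 ∈ [6/11, 21/22) → index 4
j=4: u_4=55/72 ∈ [6/11, 21/22) → index 4
j=5: u_5=67/72 ∈ [6/11, 21/22) → index 4

0 0 3 4 4 4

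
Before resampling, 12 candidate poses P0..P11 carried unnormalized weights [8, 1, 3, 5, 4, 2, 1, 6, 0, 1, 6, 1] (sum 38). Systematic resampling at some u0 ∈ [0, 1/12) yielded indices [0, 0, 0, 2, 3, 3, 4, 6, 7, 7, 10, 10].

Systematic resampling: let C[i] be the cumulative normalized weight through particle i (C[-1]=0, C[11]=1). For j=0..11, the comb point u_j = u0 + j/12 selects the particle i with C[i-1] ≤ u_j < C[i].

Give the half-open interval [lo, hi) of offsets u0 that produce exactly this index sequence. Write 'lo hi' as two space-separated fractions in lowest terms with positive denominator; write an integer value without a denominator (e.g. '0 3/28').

C = [4/19, 9/38, 6/19, 17/38, 21/38, 23/38, 12/19, 15/19, 15/19, 31/38, 37/38, 1]
j=0 picked index 0: u0 ∈ [0, 4/19)
j=1 picked index 0: u0 ∈ [-1/12, 29/228)
j=2 picked index 0: u0 ∈ [-1/6, 5/114)
j=3 picked index 2: u0 ∈ [-1/76, 5/76)
j=4 picked index 3: u0 ∈ [-1/57, 13/114)
j=5 picked index 3: u0 ∈ [-23/228, 7/228)
j=6 picked index 4: u0 ∈ [-1/19, 1/19)
j=7 picked index 6: u0 ∈ [5/228, 11/228)
j=8 picked index 7: u0 ∈ [-2/57, 7/57)
j=9 picked index 7: u0 ∈ [-9/76, 3/76)
j=10 picked index 10: u0 ∈ [-1/57, 8/57)
j=11 picked index 10: u0 ∈ [-23/228, 13/228)
intersection: [5/228, 7/228)

5/228 7/228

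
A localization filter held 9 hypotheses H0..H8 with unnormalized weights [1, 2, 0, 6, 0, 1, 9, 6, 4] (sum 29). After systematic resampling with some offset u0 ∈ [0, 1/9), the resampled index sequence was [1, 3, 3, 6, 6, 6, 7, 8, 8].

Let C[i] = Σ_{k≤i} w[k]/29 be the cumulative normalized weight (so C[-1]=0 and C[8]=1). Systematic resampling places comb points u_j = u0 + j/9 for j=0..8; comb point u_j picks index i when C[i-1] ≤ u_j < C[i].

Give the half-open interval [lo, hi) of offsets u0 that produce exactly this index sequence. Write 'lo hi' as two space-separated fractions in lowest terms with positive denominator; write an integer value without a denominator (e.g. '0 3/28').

22/261 23/261

C = [1/29, 3/29, 3/29, 9/29, 9/29, 10/29, 19/29, 25/29, 1]
j=0 picked index 1: u0 ∈ [1/29, 3/29)
j=1 picked index 3: u0 ∈ [-2/261, 52/261)
j=2 picked index 3: u0 ∈ [-31/261, 23/261)
j=3 picked index 6: u0 ∈ [1/87, 28/87)
j=4 picked index 6: u0 ∈ [-26/261, 55/261)
j=5 picked index 6: u0 ∈ [-55/261, 26/261)
j=6 picked index 7: u0 ∈ [-1/87, 17/87)
j=7 picked index 8: u0 ∈ [22/261, 2/9)
j=8 picked index 8: u0 ∈ [-7/261, 1/9)
intersection: [22/261, 23/261)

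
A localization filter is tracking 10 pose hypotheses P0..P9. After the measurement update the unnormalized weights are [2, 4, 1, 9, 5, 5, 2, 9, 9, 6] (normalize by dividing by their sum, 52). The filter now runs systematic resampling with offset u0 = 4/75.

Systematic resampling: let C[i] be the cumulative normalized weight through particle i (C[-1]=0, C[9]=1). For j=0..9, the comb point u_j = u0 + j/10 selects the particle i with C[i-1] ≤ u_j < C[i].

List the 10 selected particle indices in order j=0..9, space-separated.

C = [1/26, 3/26, 7/52, 4/13, 21/52, 1/2, 7/13, 37/52, 23/26, 1]
j=0: u_0=4/75 ∈ [1/26, 3/26) → index 1
j=1: u_1=23/150 ∈ [7/52, 4/13) → index 3
j=2: u_2=19/75 ∈ [7/52, 4/13) → index 3
j=3: u_3=53/150 ∈ [4/13, 21/52) → index 4
j=4: u_4=34/75 ∈ [21/52, 1/2) → index 5
j=5: u_5=83/150 ∈ [7/13, 37/52) → index 7
j=6: u_6=49/75 ∈ [7/13, 37/52) → index 7
j=7: u_7=113/150 ∈ [37/52, 23/26) → index 8
j=8: u_8=64/75 ∈ [37/52, 23/26) → index 8
j=9: u_9=143/150 ∈ [23/26, 1) → index 9

1 3 3 4 5 7 7 8 8 9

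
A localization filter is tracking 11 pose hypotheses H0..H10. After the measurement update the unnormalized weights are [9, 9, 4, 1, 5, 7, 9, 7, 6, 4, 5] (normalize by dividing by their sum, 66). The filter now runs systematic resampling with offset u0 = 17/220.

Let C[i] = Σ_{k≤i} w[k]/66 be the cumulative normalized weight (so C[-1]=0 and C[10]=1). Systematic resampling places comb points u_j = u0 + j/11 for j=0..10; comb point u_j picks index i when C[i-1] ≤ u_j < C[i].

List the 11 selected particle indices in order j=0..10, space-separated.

C = [3/22, 3/11, 1/3, 23/66, 14/33, 35/66, 2/3, 17/22, 19/22, 61/66, 1]
j=0: u_0=17/220 ∈ [0, 3/22) → index 0
j=1: u_1=37/220 ∈ [3/22, 3/11) → index 1
j=2: u_2=57/220 ∈ [3/22, 3/11) → index 1
j=3: u_3=7/20 ∈ [23/66, 14/33) → index 4
j=4: u_4=97/220 ∈ [14/33, 35/66) → index 5
j=5: u_5=117/220 ∈ [35/66, 2/3) → index 6
j=6: u_6=137/220 ∈ [35/66, 2/3) → index 6
j=7: u_7=157/220 ∈ [2/3, 17/22) → index 7
j=8: u_8=177/220 ∈ [17/22, 19/22) → index 8
j=9: u_9=197/220 ∈ [19/22, 61/66) → index 9
j=10: u_10=217/220 ∈ [61/66, 1) → index 10

0 1 1 4 5 6 6 7 8 9 10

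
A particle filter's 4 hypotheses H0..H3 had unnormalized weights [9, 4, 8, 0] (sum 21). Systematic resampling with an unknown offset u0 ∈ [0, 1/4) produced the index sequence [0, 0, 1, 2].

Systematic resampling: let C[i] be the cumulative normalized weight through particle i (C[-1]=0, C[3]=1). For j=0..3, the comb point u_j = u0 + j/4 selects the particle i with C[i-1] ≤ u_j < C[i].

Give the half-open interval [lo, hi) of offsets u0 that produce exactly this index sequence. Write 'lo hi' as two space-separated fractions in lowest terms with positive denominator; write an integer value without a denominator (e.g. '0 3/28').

0 5/42

C = [3/7, 13/21, 1, 1]
j=0 picked index 0: u0 ∈ [0, 3/7)
j=1 picked index 0: u0 ∈ [-1/4, 5/28)
j=2 picked index 1: u0 ∈ [-1/14, 5/42)
j=3 picked index 2: u0 ∈ [-11/84, 1/4)
intersection: [0, 5/42)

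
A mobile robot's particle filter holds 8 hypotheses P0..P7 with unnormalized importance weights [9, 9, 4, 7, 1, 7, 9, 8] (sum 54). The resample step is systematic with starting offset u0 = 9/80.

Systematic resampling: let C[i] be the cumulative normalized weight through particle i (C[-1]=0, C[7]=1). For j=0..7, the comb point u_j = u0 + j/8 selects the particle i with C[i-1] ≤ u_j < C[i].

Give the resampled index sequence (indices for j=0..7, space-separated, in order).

0 1 2 3 5 6 7 7

C = [1/6, 1/3, 11/27, 29/54, 5/9, 37/54, 23/27, 1]
j=0: u_0=9/80 ∈ [0, 1/6) → index 0
j=1: u_1=19/80 ∈ [1/6, 1/3) → index 1
j=2: u_2=29/80 ∈ [1/3, 11/27) → index 2
j=3: u_3=39/80 ∈ [11/27, 29/54) → index 3
j=4: u_4=49/80 ∈ [5/9, 37/54) → index 5
j=5: u_5=59/80 ∈ [37/54, 23/27) → index 6
j=6: u_6=69/80 ∈ [23/27, 1) → index 7
j=7: u_7=79/80 ∈ [23/27, 1) → index 7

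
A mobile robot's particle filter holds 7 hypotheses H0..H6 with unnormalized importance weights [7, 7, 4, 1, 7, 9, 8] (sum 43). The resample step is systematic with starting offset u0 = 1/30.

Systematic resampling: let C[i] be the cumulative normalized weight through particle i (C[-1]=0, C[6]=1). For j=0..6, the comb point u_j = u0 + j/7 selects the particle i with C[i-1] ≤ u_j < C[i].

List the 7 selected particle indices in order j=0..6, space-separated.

0 1 1 4 5 5 6

C = [7/43, 14/43, 18/43, 19/43, 26/43, 35/43, 1]
j=0: u_0=1/30 ∈ [0, 7/43) → index 0
j=1: u_1=37/210 ∈ [7/43, 14/43) → index 1
j=2: u_2=67/210 ∈ [7/43, 14/43) → index 1
j=3: u_3=97/210 ∈ [19/43, 26/43) → index 4
j=4: u_4=127/210 ∈ [26/43, 35/43) → index 5
j=5: u_5=157/210 ∈ [26/43, 35/43) → index 5
j=6: u_6=187/210 ∈ [35/43, 1) → index 6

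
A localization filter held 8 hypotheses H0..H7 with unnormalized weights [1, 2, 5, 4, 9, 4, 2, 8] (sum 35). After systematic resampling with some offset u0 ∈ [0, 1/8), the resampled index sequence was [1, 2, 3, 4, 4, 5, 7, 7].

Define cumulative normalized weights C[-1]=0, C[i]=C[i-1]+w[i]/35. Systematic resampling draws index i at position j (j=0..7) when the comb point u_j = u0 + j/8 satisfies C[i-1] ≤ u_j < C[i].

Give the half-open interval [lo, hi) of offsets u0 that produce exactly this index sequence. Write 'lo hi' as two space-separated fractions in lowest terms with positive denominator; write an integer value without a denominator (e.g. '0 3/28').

C = [1/35, 3/35, 8/35, 12/35, 3/5, 5/7, 27/35, 1]
j=0 picked index 1: u0 ∈ [1/35, 3/35)
j=1 picked index 2: u0 ∈ [-11/280, 29/280)
j=2 picked index 3: u0 ∈ [-3/140, 13/140)
j=3 picked index 4: u0 ∈ [-9/280, 9/40)
j=4 picked index 4: u0 ∈ [-11/70, 1/10)
j=5 picked index 5: u0 ∈ [-1/40, 5/56)
j=6 picked index 7: u0 ∈ [3/140, 1/4)
j=7 picked index 7: u0 ∈ [-29/280, 1/8)
intersection: [1/35, 3/35)

1/35 3/35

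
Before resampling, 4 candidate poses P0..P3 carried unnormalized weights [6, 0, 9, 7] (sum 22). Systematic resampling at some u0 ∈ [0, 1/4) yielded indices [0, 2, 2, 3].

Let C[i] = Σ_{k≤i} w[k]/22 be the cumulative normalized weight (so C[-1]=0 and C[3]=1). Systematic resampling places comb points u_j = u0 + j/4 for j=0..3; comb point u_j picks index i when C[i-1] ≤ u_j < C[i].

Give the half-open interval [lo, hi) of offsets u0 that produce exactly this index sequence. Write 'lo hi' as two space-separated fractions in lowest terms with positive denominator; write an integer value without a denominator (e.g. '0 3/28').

C = [3/11, 3/11, 15/22, 1]
j=0 picked index 0: u0 ∈ [0, 3/11)
j=1 picked index 2: u0 ∈ [1/44, 19/44)
j=2 picked index 2: u0 ∈ [-5/22, 2/11)
j=3 picked index 3: u0 ∈ [-3/44, 1/4)
intersection: [1/44, 2/11)

1/44 2/11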